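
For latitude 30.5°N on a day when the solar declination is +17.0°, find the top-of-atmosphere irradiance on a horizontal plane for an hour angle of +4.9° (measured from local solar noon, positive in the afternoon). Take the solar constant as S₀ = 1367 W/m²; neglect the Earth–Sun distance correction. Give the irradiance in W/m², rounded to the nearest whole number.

cos θ_z = sin(30.5°) sin(17.0°) + cos(30.5°) cos(17.0°) cos(4.90°) = 0.1484 + 0.8210 = 0.9694.
Top-of-atmosphere irradiance = S₀ cos θ_z = 1367 × 0.9694 = 1325.17 W/m².

1325 W/m²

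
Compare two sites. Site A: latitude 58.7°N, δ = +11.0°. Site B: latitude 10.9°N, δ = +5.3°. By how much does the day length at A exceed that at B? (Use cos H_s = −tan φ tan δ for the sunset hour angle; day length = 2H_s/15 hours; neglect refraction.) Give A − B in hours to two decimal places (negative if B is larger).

+2.35 h

A: H_s = arccos(−tan 58.7° · tan 11.0°) = 108.64°, so 2H_s/15 = 14.4853 h.
B: H_s = arccos(−tan 10.9° · tan 5.3°) = 91.02°, so 2H_s/15 = 12.1360 h.
A − B = 14.4853 − 12.1360 = 2.3493 h.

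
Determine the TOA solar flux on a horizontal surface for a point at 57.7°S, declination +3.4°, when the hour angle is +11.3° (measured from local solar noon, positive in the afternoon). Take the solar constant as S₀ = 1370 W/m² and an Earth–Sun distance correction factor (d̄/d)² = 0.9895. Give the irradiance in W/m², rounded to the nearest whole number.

With φ = -57.7°, δ = 3.4°, H = 11.30°: sin φ sin δ = -0.0501, cos φ cos δ cos H = 0.5231, so cos θ_z = 0.4730.
Top-of-atmosphere irradiance = S₀ (d̄/d)² cos θ_z = 1370 × 0.9895 × 0.4730 = 641.21 W/m².

641 W/m²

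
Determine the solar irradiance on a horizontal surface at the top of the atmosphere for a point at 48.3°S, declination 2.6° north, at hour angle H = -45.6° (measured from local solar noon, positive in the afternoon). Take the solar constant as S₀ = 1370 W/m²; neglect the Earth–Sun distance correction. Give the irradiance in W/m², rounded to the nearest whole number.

591 W/m²

cos θ_z = sin φ sin δ + cos φ cos δ cos H = (-0.7466)(0.0454) + (0.6652)(0.9990)(0.6997) = 0.4311.
Top-of-atmosphere irradiance = S₀ cos θ_z = 1370 × 0.4311 = 590.61 W/m².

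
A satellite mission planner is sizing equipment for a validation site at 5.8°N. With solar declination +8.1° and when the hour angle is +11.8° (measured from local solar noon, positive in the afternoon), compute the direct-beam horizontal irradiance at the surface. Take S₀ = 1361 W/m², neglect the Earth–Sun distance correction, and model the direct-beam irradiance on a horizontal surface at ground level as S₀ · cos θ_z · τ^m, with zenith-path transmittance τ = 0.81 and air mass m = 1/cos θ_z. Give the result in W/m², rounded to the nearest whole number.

cos θ_z = sin(5.8°) sin(8.1°) + cos(5.8°) cos(8.1°) cos(11.80°) = 0.0142 + 0.9641 = 0.9783.
Air mass m = 1/cos θ_z = 1/0.9783 = 1.022; τ^m = 0.81^1.022 = 0.8063.
Surface direct beam = 1361 × 0.9783 × 0.8063 = 1073.56 W/m².

1074 W/m²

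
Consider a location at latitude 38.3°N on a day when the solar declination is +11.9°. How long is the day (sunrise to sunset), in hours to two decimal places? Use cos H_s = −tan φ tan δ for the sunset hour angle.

13.28 hours

The sunset hour angle satisfies cos H_s = −tan φ tan δ = -0.1664, giving H_s = 99.58°.
Day length = 2 H_s / 15° h⁻¹ = 199.16° / 15 = 13.277 h.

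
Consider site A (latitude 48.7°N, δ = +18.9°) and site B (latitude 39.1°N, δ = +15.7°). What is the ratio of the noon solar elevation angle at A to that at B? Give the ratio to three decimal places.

A: 90° − |48.7 − (18.9)| = 60.20°.
B: 90° − |39.1 − (15.7)| = 66.60°.
Ratio A/B = 60.2000 / 66.6000 = 0.9039.

0.904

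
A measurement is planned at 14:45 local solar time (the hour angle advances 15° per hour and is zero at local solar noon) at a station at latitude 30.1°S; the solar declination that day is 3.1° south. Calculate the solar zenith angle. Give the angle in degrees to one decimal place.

47.4°

Hour angle H = 15° × (14.75 − 12) = 41.25°.
cos θ_z = sin(-30.1°) sin(-3.1°) + cos(-30.1°) cos(-3.1°) cos(41.25°) = 0.0271 + 0.6495 = 0.6766.
θ_z = arccos(0.6766) = 47.42°.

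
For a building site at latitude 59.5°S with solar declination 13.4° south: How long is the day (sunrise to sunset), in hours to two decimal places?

15.18 hours

−tan φ tan δ = −(-1.6977)(-0.2382) = -0.4044; H_s = arccos(-0.4044) = 113.85°.
Day length = 2 H_s / 15° h⁻¹ = 227.70° / 15 = 15.180 h.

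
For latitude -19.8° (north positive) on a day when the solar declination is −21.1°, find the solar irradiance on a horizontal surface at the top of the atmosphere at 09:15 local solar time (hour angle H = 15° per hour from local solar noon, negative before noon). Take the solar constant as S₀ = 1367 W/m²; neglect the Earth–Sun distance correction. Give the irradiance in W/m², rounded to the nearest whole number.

Hour angle H = 15° × (9.25 − 12) = -41.25°.
cos θ_z = sin φ sin δ + cos φ cos δ cos H = (-0.3387)(-0.3600) + (0.9409)(0.9330)(0.7518) = 0.7819.
Top-of-atmosphere irradiance = S₀ cos θ_z = 1367 × 0.7819 = 1068.86 W/m².

1069 W/m²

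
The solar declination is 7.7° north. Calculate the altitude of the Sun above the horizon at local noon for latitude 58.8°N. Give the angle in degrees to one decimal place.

At local solar noon the hour angle is zero, so the elevation is 90° − |φ − δ| = 90° − |58.8° − (7.7°)| = 90° − 51.1° = 38.9°.

38.9°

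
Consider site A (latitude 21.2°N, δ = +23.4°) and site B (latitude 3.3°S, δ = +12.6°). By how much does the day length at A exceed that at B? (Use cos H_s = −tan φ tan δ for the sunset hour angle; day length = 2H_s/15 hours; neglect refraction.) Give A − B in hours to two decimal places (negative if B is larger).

+1.39 h

A: H_s = arccos(−tan 21.2° · tan 23.4°) = 99.66°, so 2H_s/15 = 13.2880 h.
B: H_s = arccos(−tan -3.3° · tan 12.6°) = 89.26°, so 2H_s/15 = 11.9013 h.
A − B = 13.2880 − 11.9013 = 1.3867 h.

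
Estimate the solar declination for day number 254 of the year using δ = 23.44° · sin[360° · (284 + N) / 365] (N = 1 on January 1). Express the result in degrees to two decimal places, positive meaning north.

+3.82°

360 × (284 + 254) / 365 = 530.630°; sin(530.630°) = 0.1628.
δ = 23.44 × 0.1628 = 3.816° ≈ +3.82°.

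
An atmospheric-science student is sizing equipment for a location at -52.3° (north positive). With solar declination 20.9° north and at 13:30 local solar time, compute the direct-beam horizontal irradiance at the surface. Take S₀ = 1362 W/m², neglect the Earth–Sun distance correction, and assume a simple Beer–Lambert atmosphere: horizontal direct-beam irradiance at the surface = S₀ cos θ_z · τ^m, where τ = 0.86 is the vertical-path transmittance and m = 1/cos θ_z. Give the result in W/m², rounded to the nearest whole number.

181 W/m²

Hour angle H = 15° × (13.5 − 12) = 22.50°.
cos θ_z = sin φ sin δ + cos φ cos δ cos H = (-0.7912)(0.3567) + (0.6115)(0.9342)(0.9239) = 0.2456.
Air mass m = 1/cos θ_z = 1/0.2456 = 4.072; τ^m = 0.86^4.072 = 0.5411.
Surface direct beam = 1362 × 0.2456 × 0.5411 = 181.00 W/m².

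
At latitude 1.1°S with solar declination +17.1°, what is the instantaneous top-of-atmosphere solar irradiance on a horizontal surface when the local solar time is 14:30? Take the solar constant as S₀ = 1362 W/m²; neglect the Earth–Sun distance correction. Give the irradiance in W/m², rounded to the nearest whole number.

1025 W/m²

Hour angle H = 15° × (14.5 − 12) = 37.50°.
cos θ_z = sin(-1.1°) sin(17.1°) + cos(-1.1°) cos(17.1°) cos(37.50°) = -0.0056 + 0.7581 = 0.7525.
Top-of-atmosphere irradiance = S₀ cos θ_z = 1362 × 0.7525 = 1024.90 W/m².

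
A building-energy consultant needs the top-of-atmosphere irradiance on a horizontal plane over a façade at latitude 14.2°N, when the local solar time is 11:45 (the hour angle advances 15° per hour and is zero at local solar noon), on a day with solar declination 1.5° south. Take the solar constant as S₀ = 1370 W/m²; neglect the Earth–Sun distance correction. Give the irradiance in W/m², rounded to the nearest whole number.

Hour angle H = 15° × (11.75 − 12) = -3.75°.
cos θ_z = sin(14.2°) sin(-1.5°) + cos(14.2°) cos(-1.5°) cos(-3.75°) = -0.0064 + 0.9670 = 0.9606.
Top-of-atmosphere irradiance = S₀ cos θ_z = 1370 × 0.9606 = 1316.02 W/m².

1316 W/m²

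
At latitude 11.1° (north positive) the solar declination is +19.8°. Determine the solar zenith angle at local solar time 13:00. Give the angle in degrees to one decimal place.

16.9°

Hour angle H = 15° × (13 − 12) = 15.00°.
cos θ_z = sin φ sin δ + cos φ cos δ cos H = (0.1925)(0.3387) + (0.9813)(0.9409)(0.9659) = 0.9570.
θ_z = arccos(0.9570) = 16.86°.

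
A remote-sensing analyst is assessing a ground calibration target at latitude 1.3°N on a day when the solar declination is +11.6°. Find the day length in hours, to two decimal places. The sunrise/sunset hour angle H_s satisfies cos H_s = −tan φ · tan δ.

12.04 hours

The sunset hour angle satisfies cos H_s = −tan φ tan δ = -0.0047, giving H_s = 90.27°.
Day length = 2 H_s / 15° h⁻¹ = 180.54° / 15 = 12.036 h.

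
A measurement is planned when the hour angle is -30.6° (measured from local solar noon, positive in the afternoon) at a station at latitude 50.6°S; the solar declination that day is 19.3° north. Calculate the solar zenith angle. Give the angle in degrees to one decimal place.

74.9°

cos θ_z = sin φ sin δ + cos φ cos δ cos H = (-0.7727)(0.3305) + (0.6347)(0.9438)(0.8607) = 0.2602.
θ_z = arccos(0.2602) = 74.92°.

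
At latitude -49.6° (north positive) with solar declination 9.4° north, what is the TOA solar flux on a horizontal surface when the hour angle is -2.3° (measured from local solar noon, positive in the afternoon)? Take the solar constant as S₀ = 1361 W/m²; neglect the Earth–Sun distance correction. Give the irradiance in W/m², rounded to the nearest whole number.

700 W/m²

cos θ_z = sin(-49.6°) sin(9.4°) + cos(-49.6°) cos(9.4°) cos(-2.30°) = -0.1244 + 0.6389 = 0.5145.
Top-of-atmosphere irradiance = S₀ cos θ_z = 1361 × 0.5145 = 700.23 W/m².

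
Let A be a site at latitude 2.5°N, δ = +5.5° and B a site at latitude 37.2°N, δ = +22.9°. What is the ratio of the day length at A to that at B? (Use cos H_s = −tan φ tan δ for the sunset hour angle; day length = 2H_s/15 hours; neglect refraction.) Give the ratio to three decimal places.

0.830

A: H_s = arccos(−tan 2.5° · tan 5.5°) = 90.24°, so 2H_s/15 = 12.0320 h.
B: H_s = arccos(−tan 37.2° · tan 22.9°) = 108.70°, so 2H_s/15 = 14.4933 h.
Ratio A/B = 12.0320 / 14.4933 = 0.8302.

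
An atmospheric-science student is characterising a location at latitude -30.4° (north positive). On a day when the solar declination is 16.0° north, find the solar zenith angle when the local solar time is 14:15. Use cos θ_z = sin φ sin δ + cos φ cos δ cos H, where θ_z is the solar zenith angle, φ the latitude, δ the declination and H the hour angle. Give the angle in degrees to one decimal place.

56.6°

Hour angle H = 15° × (14.25 − 12) = 33.75°.
With φ = -30.4°, δ = 16.0°, H = 33.75°: sin φ sin δ = -0.1395, cos φ cos δ cos H = 0.6894, so cos θ_z = 0.5499.
θ_z = arccos(0.5499) = 56.64°.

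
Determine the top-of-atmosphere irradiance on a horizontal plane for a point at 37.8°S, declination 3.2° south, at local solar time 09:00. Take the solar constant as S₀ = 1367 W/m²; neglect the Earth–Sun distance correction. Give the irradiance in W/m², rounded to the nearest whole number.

Hour angle H = 15° × (9 − 12) = -45.00°.
cos θ_z = sin φ sin δ + cos φ cos δ cos H = (-0.6129)(-0.0558) + (0.7902)(0.9984)(0.7071) = 0.5921.
Top-of-atmosphere irradiance = S₀ cos θ_z = 1367 × 0.5921 = 809.40 W/m².

809 W/m²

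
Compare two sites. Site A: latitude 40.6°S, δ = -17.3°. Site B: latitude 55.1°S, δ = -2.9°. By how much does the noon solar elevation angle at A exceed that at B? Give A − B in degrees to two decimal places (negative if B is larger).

A: 90° − |-40.6 − (-17.3)| = 66.70°.
B: 90° − |-55.1 − (-2.9)| = 37.80°.
A − B = 66.70 − 37.80 = 28.90°.

+28.90°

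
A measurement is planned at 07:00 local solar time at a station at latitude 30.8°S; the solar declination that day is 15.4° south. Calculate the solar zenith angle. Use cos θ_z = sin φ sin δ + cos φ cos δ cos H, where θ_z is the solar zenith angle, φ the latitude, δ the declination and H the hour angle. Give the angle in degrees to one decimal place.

Hour angle H = 15° × (7 − 12) = -75.00°.
cos θ_z = sin(-30.8°) sin(-15.4°) + cos(-30.8°) cos(-15.4°) cos(-75.00°) = 0.1360 + 0.2143 = 0.3503.
θ_z = arccos(0.3503) = 69.49°.

69.5°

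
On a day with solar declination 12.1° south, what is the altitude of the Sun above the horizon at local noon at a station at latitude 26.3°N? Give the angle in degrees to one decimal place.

51.6°

At local solar noon the hour angle is zero, so the elevation is 90° − |φ − δ| = 90° − |26.3° − (-12.1°)| = 90° − 38.4° = 51.6°.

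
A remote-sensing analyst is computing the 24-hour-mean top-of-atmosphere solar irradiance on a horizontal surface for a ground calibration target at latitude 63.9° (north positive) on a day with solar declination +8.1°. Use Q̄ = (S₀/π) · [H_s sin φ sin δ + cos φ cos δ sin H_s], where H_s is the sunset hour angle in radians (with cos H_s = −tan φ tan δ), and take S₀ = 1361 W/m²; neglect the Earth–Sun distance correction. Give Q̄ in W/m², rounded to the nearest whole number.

cos H_s = −tan(63.9°) · tan(8.1°) = -0.2905, so H_s = arccos(-0.2905) = 106.89°. In radians, H_s = 1.8656.
H_s sin φ sin δ = 1.8656 × 0.8980 × 0.1409 = 0.2361.
cos φ cos δ sin H_s = 0.4399 × 0.9900 × 0.9569 = 0.4167.
Q̄ = (1361/π) × (0.2361 + 0.4167) = 433.22 × 0.6528 = 282.81 W/m².

283 W/m²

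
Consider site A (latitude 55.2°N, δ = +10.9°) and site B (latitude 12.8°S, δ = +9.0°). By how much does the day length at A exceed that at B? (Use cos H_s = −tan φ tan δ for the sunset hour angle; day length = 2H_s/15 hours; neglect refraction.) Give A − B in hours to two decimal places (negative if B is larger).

+2.42 h

A: H_s = arccos(−tan 55.2° · tan 10.9°) = 106.09°, so 2H_s/15 = 14.1453 h.
B: H_s = arccos(−tan -12.8° · tan 9.0°) = 87.94°, so 2H_s/15 = 11.7253 h.
A − B = 14.1453 − 11.7253 = 2.4200 h.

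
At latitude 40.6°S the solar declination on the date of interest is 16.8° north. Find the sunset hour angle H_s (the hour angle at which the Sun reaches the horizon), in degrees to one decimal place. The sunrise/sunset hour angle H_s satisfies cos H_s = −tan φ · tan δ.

−tan φ tan δ = −(-0.8571)(0.3019) = 0.2588; H_s = arccos(0.2588) = 75.00°.

75.0°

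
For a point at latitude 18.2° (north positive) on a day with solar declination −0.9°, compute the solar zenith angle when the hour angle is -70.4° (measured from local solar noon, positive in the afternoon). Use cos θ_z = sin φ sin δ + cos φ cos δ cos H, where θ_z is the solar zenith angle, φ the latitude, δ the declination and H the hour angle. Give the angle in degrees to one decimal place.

71.7°

cos θ_z = sin(18.2°) sin(-0.9°) + cos(18.2°) cos(-0.9°) cos(-70.40°) = -0.0049 + 0.3186 = 0.3137.
θ_z = arccos(0.3137) = 71.72°.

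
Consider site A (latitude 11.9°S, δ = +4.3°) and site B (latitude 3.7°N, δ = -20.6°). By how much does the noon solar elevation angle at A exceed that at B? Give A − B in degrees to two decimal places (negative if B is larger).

+8.10°

A: 90° − |-11.9 − (4.3)| = 73.80°.
B: 90° − |3.7 − (-20.6)| = 65.70°.
A − B = 73.80 − 65.70 = 8.10°.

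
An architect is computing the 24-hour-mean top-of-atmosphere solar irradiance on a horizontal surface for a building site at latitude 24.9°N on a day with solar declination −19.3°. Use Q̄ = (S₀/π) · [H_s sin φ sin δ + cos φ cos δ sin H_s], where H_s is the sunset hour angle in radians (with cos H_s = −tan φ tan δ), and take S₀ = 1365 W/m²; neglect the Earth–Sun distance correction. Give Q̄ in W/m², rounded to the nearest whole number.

cos H_s = −tan(24.9°) · tan(-19.3°) = 0.1626, so H_s = arccos(0.1626) = 80.64°. In radians, H_s = 1.4074.
H_s sin φ sin δ = 1.4074 × 0.4210 × -0.3305 = -0.1958.
cos φ cos δ sin H_s = 0.9070 × 0.9438 × 0.9867 = 0.8446.
Q̄ = (1365/π) × (-0.1958 + 0.8446) = 434.49 × 0.6488 = 281.90 W/m².

282 W/m²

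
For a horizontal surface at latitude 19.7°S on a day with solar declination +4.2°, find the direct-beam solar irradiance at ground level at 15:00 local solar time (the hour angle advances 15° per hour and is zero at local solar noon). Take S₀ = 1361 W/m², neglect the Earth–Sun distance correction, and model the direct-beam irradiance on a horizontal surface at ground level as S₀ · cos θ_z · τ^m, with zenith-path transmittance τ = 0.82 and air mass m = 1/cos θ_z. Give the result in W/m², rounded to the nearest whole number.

638 W/m²

Hour angle H = 15° × (15 − 12) = 45.00°.
cos θ_z = sin(-19.7°) sin(4.2°) + cos(-19.7°) cos(4.2°) cos(45.00°) = -0.0247 + 0.6639 = 0.6392.
Air mass m = 1/cos θ_z = 1/0.6392 = 1.564; τ^m = 0.82^1.564 = 0.7332.
Surface direct beam = 1361 × 0.6392 × 0.7332 = 637.85 W/m².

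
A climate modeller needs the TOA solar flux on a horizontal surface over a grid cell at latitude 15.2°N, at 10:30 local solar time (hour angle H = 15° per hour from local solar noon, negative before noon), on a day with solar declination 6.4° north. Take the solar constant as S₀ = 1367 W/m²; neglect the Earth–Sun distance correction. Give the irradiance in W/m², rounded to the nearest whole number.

Hour angle H = 15° × (10.5 − 12) = -22.50°.
With φ = 15.2°, δ = 6.4°, H = -22.50°: sin φ sin δ = 0.0292, cos φ cos δ cos H = 0.8860, so cos θ_z = 0.9152.
Top-of-atmosphere irradiance = S₀ cos θ_z = 1367 × 0.9152 = 1251.08 W/m².

1251 W/m²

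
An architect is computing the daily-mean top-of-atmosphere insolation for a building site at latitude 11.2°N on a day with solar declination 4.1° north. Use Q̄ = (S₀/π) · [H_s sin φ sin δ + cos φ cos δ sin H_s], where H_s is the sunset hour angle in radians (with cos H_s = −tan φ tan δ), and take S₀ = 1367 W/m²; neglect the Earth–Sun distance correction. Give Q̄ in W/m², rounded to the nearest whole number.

435 W/m²

−tan φ tan δ = −(0.1980)(0.0717) = -0.0142; H_s = arccos(-0.0142) = 90.81°. In radians, H_s = 1.5849.
H_s sin φ sin δ = 1.5849 × 0.1942 × 0.0715 = 0.0220.
cos φ cos δ sin H_s = 0.9810 × 0.9974 × 0.9999 = 0.9784.
Q̄ = (1367/π) × (0.0220 + 0.9784) = 435.13 × 1.0004 = 435.30 W/m².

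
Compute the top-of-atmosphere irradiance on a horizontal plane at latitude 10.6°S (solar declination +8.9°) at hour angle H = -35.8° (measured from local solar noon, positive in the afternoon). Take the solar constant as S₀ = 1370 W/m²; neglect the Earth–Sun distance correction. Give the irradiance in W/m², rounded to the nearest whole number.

With φ = -10.6°, δ = 8.9°, H = -35.80°: sin φ sin δ = -0.0285, cos φ cos δ cos H = 0.7876, so cos θ_z = 0.7591.
Top-of-atmosphere irradiance = S₀ cos θ_z = 1370 × 0.7591 = 1039.97 W/m².

1040 W/m²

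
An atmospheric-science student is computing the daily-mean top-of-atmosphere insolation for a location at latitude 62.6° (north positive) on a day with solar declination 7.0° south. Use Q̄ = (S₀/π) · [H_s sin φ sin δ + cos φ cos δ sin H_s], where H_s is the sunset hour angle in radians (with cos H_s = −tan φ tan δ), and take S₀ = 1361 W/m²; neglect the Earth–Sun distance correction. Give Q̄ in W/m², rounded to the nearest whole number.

130 W/m²

−tan φ tan δ = −(1.9292)(-0.1228) = 0.2369; H_s = arccos(0.2369) = 76.30°. In radians, H_s = 1.3317.
H_s sin φ sin δ = 1.3317 × 0.8878 × -0.1219 = -0.1441.
cos φ cos δ sin H_s = 0.4602 × 0.9925 × 0.9716 = 0.4438.
Q̄ = (1361/π) × (-0.1441 + 0.4438) = 433.22 × 0.2997 = 129.84 W/m².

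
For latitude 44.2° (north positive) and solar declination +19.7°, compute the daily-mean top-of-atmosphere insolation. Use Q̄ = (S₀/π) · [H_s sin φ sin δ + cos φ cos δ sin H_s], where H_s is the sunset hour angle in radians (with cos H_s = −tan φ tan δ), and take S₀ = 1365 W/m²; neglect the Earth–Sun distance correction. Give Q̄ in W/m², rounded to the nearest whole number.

472 W/m²

cos H_s = −tan(44.2°) · tan(19.7°) = -0.3482, so H_s = arccos(-0.3482) = 110.38°. In radians, H_s = 1.9265.
H_s sin φ sin δ = 1.9265 × 0.6972 × 0.3371 = 0.4528.
cos φ cos δ sin H_s = 0.7169 × 0.9415 × 0.9374 = 0.6327.
Q̄ = (1365/π) × (0.4528 + 0.6327) = 434.49 × 1.0855 = 471.64 W/m².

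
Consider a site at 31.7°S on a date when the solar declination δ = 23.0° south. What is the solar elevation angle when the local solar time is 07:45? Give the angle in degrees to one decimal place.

33.5°

Hour angle H = 15° × (7.75 − 12) = -63.75°.
cos θ_z = sin(-31.7°) sin(-23.0°) + cos(-31.7°) cos(-23.0°) cos(-63.75°) = 0.2053 + 0.3464 = 0.5517.
θ_z = arccos(0.5517) = 56.52°, so the elevation is 90° − 56.52° = 33.48°.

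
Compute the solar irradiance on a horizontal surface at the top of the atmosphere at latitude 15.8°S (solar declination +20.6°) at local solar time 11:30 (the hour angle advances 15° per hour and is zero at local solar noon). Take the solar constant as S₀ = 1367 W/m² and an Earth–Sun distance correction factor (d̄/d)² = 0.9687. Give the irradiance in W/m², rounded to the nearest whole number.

Hour angle H = 15° × (11.5 − 12) = -7.50°.
cos θ_z = sin(-15.8°) sin(20.6°) + cos(-15.8°) cos(20.6°) cos(-7.50°) = -0.0958 + 0.8930 = 0.7972.
Top-of-atmosphere irradiance = S₀ (d̄/d)² cos θ_z = 1367 × 0.9687 × 0.7972 = 1055.66 W/m².

1056 W/m²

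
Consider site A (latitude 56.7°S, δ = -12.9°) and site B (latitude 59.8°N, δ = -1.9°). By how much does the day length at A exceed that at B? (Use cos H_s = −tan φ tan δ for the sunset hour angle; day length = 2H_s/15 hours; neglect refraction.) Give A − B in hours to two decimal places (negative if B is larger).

A: H_s = arccos(−tan -56.7° · tan -12.9°) = 110.41°, so 2H_s/15 = 14.7213 h.
B: H_s = arccos(−tan 59.8° · tan -1.9°) = 86.73°, so 2H_s/15 = 11.5640 h.
A − B = 14.7213 − 11.5640 = 3.1573 h.

+3.16 h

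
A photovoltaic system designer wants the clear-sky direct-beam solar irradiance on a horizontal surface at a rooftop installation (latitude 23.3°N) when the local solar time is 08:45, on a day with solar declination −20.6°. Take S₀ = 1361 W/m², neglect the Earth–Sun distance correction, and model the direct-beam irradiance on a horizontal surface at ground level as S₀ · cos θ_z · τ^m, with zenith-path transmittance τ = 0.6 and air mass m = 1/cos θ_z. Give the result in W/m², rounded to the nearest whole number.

176 W/m²

Hour angle H = 15° × (8.75 − 12) = -48.75°.
cos θ_z = sin(23.3°) sin(-20.6°) + cos(23.3°) cos(-20.6°) cos(-48.75°) = -0.1392 + 0.5669 = 0.4277.
Air mass m = 1/cos θ_z = 1/0.4277 = 2.338; τ^m = 0.6^2.338 = 0.3029.
Surface direct beam = 1361 × 0.4277 × 0.3029 = 176.32 W/m².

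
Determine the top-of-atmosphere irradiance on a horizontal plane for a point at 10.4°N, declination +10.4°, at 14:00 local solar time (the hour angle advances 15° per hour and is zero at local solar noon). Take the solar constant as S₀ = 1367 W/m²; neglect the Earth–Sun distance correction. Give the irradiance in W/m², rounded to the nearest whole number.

1190 W/m²

Hour angle H = 15° × (14 − 12) = 30.00°.
cos θ_z = sin(10.4°) sin(10.4°) + cos(10.4°) cos(10.4°) cos(30.00°) = 0.0326 + 0.8378 = 0.8704.
Top-of-atmosphere irradiance = S₀ cos θ_z = 1367 × 0.8704 = 1189.84 W/m².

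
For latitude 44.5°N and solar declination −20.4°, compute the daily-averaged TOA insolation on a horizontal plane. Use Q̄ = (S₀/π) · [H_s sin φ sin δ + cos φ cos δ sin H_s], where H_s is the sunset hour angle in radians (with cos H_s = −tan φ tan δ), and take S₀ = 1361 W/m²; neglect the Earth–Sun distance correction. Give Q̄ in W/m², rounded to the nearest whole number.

cos H_s = −tan(44.5°) · tan(-20.4°) = 0.3655, so H_s = arccos(0.3655) = 68.56°. In radians, H_s = 1.1966.
H_s sin φ sin δ = 1.1966 × 0.7009 × -0.3486 = -0.2924.
cos φ cos δ sin H_s = 0.7133 × 0.9373 × 0.9308 = 0.6223.
Q̄ = (1361/π) × (-0.2924 + 0.6223) = 433.22 × 0.3299 = 142.92 W/m².

143 W/m²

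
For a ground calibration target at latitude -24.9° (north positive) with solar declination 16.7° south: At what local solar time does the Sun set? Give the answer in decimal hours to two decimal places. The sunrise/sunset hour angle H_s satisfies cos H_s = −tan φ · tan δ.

18.53 h

The sunset hour angle satisfies cos H_s = −tan φ tan δ = -0.1393, giving H_s = 98.01°.
Sunset is at 12 + H_s/15 = 12 + 6.534 = 18.534 h local solar time.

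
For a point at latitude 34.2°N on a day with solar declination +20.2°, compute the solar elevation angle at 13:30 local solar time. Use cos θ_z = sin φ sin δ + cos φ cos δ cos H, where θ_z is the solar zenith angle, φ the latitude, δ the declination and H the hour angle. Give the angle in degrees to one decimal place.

Hour angle H = 15° × (13.5 − 12) = 22.50°.
cos θ_z = sin φ sin δ + cos φ cos δ cos H = (0.5621)(0.3453) + (0.8271)(0.9385)(0.9239) = 0.9113.
θ_z = arccos(0.9113) = 24.31°, so the elevation is 90° − 24.31° = 65.69°.

65.7°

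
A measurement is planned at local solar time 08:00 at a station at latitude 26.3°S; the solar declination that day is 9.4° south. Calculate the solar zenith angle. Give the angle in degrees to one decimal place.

59.0°

Hour angle H = 15° × (8 − 12) = -60.00°.
cos θ_z = sin(-26.3°) sin(-9.4°) + cos(-26.3°) cos(-9.4°) cos(-60.00°) = 0.0724 + 0.4422 = 0.5146.
θ_z = arccos(0.5146) = 59.03°.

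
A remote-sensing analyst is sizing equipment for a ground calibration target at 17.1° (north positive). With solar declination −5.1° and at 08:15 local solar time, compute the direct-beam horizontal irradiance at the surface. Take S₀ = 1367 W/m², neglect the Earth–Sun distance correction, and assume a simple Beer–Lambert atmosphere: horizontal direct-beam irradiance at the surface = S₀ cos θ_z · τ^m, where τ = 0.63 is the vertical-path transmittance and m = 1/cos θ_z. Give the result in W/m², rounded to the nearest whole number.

274 W/m²

Hour angle H = 15° × (8.25 − 12) = -56.25°.
cos θ_z = sin(17.1°) sin(-5.1°) + cos(17.1°) cos(-5.1°) cos(-56.25°) = -0.0261 + 0.5289 = 0.5028.
Air mass m = 1/cos θ_z = 1/0.5028 = 1.989; τ^m = 0.63^1.989 = 0.3989.
Surface direct beam = 1367 × 0.5028 × 0.3989 = 274.17 W/m².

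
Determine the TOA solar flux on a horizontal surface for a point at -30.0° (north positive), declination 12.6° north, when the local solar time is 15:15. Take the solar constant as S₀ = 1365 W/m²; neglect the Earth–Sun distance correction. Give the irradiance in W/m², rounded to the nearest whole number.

612 W/m²

Hour angle H = 15° × (15.25 − 12) = 48.75°.
cos θ_z = sin(-30.0°) sin(12.6°) + cos(-30.0°) cos(12.6°) cos(48.75°) = -0.1091 + 0.5573 = 0.4482.
Top-of-atmosphere irradiance = S₀ cos θ_z = 1365 × 0.4482 = 611.79 W/m².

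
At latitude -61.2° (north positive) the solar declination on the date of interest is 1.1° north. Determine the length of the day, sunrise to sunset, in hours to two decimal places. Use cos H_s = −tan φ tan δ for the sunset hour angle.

11.73 hours

−tan φ tan δ = −(-1.8190)(0.0192) = 0.0349; H_s = arccos(0.0349) = 88.00°.
Day length = 2 H_s / 15° h⁻¹ = 176.00° / 15 = 11.733 h.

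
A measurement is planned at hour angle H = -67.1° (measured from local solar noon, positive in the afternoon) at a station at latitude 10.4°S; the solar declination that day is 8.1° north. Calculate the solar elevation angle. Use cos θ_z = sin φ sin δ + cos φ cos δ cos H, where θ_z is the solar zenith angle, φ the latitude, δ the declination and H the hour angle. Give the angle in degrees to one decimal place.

cos θ_z = sin φ sin δ + cos φ cos δ cos H = (-0.1805)(0.1409) + (0.9836)(0.9900)(0.3891) = 0.3535.
θ_z = arccos(0.3535) = 69.30°, so the elevation is 90° − 69.30° = 20.70°.

20.7°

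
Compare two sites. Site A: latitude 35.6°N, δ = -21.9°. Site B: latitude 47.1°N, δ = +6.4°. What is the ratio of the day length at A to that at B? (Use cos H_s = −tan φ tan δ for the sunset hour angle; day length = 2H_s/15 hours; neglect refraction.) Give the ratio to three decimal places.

0.756

A: H_s = arccos(−tan 35.6° · tan -21.9°) = 73.27°, so 2H_s/15 = 9.7693 h.
B: H_s = arccos(−tan 47.1° · tan 6.4°) = 96.93°, so 2H_s/15 = 12.9240 h.
Ratio A/B = 9.7693 / 12.9240 = 0.7559.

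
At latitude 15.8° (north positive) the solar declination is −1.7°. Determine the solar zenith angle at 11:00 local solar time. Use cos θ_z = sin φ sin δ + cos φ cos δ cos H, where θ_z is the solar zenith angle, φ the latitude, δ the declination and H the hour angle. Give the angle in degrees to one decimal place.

Hour angle H = 15° × (11 − 12) = -15.00°.
cos θ_z = sin φ sin δ + cos φ cos δ cos H = (0.2723)(-0.0297) + (0.9622)(0.9996)(0.9659) = 0.9209.
θ_z = arccos(0.9209) = 22.94°.

22.9°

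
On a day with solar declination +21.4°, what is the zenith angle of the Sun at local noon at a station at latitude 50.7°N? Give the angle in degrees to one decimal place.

29.3°

At local solar noon the hour angle is zero, so the zenith angle is |φ − δ| = |50.7° − (21.4°)| = 29.3°.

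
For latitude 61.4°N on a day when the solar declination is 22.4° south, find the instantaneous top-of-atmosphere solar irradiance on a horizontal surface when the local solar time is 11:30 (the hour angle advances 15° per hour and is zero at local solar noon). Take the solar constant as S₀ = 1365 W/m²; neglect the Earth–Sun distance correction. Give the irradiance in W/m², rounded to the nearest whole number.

142 W/m²

Hour angle H = 15° × (11.5 − 12) = -7.50°.
With φ = 61.4°, δ = -22.4°, H = -7.50°: sin φ sin δ = -0.3346, cos φ cos δ cos H = 0.4388, so cos θ_z = 0.1042.
Top-of-atmosphere irradiance = S₀ cos θ_z = 1365 × 0.1042 = 142.23 W/m².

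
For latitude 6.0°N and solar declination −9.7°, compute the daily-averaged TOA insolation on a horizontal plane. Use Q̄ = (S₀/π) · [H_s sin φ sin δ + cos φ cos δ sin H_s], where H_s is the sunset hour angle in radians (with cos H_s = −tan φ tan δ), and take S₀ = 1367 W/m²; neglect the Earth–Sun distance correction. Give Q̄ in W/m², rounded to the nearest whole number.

415 W/m²

cos H_s = −tan(6.0°) · tan(-9.7°) = 0.0180, so H_s = arccos(0.0180) = 88.97°. In radians, H_s = 1.5528.
H_s sin φ sin δ = 1.5528 × 0.1045 × -0.1685 = -0.0273.
cos φ cos δ sin H_s = 0.9945 × 0.9857 × 0.9998 = 0.9801.
Q̄ = (1367/π) × (-0.0273 + 0.9801) = 435.13 × 0.9528 = 414.59 W/m².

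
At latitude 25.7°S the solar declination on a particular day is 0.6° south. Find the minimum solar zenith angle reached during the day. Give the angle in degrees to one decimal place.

At local solar noon the hour angle is zero, so the zenith angle is |φ − δ| = |-25.7° − (-0.6°)| = 25.1°.

25.1°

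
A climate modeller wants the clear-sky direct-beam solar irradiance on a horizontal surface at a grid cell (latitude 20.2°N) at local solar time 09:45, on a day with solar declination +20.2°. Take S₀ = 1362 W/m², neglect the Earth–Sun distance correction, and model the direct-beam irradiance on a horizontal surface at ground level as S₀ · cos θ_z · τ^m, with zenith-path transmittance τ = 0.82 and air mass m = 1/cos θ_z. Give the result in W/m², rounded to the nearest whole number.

Hour angle H = 15° × (9.75 − 12) = -33.75°.
cos θ_z = sin(20.2°) sin(20.2°) + cos(20.2°) cos(20.2°) cos(-33.75°) = 0.1192 + 0.7323 = 0.8515.
Air mass m = 1/cos θ_z = 1/0.8515 = 1.174; τ^m = 0.82^1.174 = 0.7922.
Surface direct beam = 1362 × 0.8515 × 0.7922 = 918.75 W/m².

919 W/m²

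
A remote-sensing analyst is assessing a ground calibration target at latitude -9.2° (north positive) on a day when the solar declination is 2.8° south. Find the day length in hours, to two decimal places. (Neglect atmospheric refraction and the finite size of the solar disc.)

The sunset hour angle satisfies cos H_s = −tan φ tan δ = -0.0079, giving H_s = 90.45°.
Day length = 2 H_s / 15° h⁻¹ = 180.90° / 15 = 12.060 h.

12.06 hours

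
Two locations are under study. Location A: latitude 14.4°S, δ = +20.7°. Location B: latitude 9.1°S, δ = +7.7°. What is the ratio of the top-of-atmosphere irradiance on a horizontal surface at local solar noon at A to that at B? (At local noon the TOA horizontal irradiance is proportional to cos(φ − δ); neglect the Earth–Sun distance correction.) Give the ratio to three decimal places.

A: cos θ_z = cos(-14.4° − (20.7°)) = 0.8181.
B: cos θ_z = cos(-9.1° − (7.7°)) = 0.9573.
Ratio A/B = 0.8181 / 0.9573 = 0.8546.

0.855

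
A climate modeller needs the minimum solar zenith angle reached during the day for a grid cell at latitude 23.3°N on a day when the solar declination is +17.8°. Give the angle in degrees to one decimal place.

At local solar noon the hour angle is zero, so the zenith angle is |φ − δ| = |23.3° − (17.8°)| = 5.5°.

5.5°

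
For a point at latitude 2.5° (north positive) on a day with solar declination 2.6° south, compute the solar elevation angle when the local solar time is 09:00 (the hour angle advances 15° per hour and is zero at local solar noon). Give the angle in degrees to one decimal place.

Hour angle H = 15° × (9 − 12) = -45.00°.
With φ = 2.5°, δ = -2.6°, H = -45.00°: sin φ sin δ = -0.0020, cos φ cos δ cos H = 0.7057, so cos θ_z = 0.7037.
θ_z = arccos(0.7037) = 45.28°, so the elevation is 90° − 45.28° = 44.72°.

44.7°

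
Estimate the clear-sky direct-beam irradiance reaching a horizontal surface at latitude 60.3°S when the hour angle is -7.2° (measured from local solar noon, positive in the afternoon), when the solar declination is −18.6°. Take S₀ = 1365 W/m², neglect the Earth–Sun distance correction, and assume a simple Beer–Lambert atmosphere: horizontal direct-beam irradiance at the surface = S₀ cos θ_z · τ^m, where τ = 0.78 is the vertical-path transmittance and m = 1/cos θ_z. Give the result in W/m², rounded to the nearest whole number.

726 W/m²

With φ = -60.3°, δ = -18.6°, H = -7.20°: sin φ sin δ = 0.2771, cos φ cos δ cos H = 0.4659, so cos θ_z = 0.7430.
Air mass m = 1/cos θ_z = 1/0.7430 = 1.346; τ^m = 0.78^1.346 = 0.7157.
Surface direct beam = 1365 × 0.7430 × 0.7157 = 725.86 W/m².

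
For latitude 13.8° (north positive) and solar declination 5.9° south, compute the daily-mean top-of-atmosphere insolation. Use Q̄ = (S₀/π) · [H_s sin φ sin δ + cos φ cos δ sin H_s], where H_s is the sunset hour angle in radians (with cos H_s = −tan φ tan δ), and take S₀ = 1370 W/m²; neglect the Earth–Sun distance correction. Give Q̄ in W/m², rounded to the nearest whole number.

405 W/m²

−tan φ tan δ = −(0.2456)(-0.1033) = 0.0254; H_s = arccos(0.0254) = 88.54°. In radians, H_s = 1.5453.
H_s sin φ sin δ = 1.5453 × 0.2385 × -0.1028 = -0.0379.
cos φ cos δ sin H_s = 0.9711 × 0.9947 × 0.9997 = 0.9657.
Q̄ = (1370/π) × (-0.0379 + 0.9657) = 436.08 × 0.9278 = 404.60 W/m².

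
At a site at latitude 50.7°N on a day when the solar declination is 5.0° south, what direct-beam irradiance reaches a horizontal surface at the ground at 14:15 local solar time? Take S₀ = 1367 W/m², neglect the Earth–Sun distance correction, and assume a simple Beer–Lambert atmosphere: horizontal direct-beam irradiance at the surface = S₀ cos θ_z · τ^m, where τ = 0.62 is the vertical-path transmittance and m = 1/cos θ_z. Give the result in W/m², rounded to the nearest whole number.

Hour angle H = 15° × (14.25 − 12) = 33.75°.
With φ = 50.7°, δ = -5.0°, H = 33.75°: sin φ sin δ = -0.0674, cos φ cos δ cos H = 0.5246, so cos θ_z = 0.4572.
Air mass m = 1/cos θ_z = 1/0.4572 = 2.187; τ^m = 0.62^2.187 = 0.3515.
Surface direct beam = 1367 × 0.4572 × 0.3515 = 219.68 W/m².

220 W/m²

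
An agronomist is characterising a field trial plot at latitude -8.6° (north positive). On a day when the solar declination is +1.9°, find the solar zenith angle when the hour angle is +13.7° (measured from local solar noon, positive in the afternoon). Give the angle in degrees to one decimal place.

cos θ_z = sin φ sin δ + cos φ cos δ cos H = (-0.1495)(0.0332) + (0.9888)(0.9995)(0.9715) = 0.9552.
θ_z = arccos(0.9552) = 17.22°.

17.2°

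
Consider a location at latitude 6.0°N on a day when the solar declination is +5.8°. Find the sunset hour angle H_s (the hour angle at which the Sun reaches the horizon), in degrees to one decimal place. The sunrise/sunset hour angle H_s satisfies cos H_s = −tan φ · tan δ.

90.6°

The sunset hour angle satisfies cos H_s = −tan φ tan δ = -0.0107, giving H_s = 90.61°.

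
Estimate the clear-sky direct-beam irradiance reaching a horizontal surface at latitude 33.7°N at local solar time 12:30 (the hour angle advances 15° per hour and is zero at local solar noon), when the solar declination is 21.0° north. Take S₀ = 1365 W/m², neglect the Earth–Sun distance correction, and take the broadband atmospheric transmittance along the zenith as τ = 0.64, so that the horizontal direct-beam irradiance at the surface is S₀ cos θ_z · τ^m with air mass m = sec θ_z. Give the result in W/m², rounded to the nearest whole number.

Hour angle H = 15° × (12.5 − 12) = 7.50°.
cos θ_z = sin φ sin δ + cos φ cos δ cos H = (0.5548)(0.3584) + (0.8320)(0.9336)(0.9914) = 0.9689.
Air mass m = 1/cos θ_z = 1/0.9689 = 1.032; τ^m = 0.64^1.032 = 0.6309.
Surface direct beam = 1365 × 0.9689 × 0.6309 = 834.40 W/m².

834 W/m²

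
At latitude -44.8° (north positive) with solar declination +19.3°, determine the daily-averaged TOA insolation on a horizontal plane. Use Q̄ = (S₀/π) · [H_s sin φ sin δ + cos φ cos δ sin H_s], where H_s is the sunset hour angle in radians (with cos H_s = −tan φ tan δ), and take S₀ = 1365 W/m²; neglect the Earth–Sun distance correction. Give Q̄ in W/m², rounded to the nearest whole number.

150 W/m²

cos H_s = −tan(-44.8°) · tan(19.3°) = 0.3478, so H_s = arccos(0.3478) = 69.65°. In radians, H_s = 1.2156.
H_s sin φ sin δ = 1.2156 × -0.7046 × 0.3305 = -0.2831.
cos φ cos δ sin H_s = 0.7096 × 0.9438 × 0.9376 = 0.6279.
Q̄ = (1365/π) × (-0.2831 + 0.6279) = 434.49 × 0.3448 = 149.81 W/m².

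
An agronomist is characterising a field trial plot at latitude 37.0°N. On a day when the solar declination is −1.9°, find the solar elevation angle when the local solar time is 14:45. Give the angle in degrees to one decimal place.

Hour angle H = 15° × (14.75 − 12) = 41.25°.
cos θ_z = sin φ sin δ + cos φ cos δ cos H = (0.6018)(-0.0332) + (0.7986)(0.9995)(0.7518) = 0.5801.
θ_z = arccos(0.5801) = 54.54°, so the elevation is 90° − 54.54° = 35.46°.

35.5°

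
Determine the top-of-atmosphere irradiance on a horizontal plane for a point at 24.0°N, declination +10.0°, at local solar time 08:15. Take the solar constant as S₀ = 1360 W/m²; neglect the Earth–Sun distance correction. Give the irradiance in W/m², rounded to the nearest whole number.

Hour angle H = 15° × (8.25 − 12) = -56.25°.
cos θ_z = sin φ sin δ + cos φ cos δ cos H = (0.4067)(0.1736) + (0.9135)(0.9848)(0.5556) = 0.5704.
Top-of-atmosphere irradiance = S₀ cos θ_z = 1360 × 0.5704 = 775.74 W/m².

776 W/m²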